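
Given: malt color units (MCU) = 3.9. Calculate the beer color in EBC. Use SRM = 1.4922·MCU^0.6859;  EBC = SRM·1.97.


SRM = 1.4922·3.9^0.6859 = 3.7952
EBC = 3.7952·1.97

7.4766 EBC


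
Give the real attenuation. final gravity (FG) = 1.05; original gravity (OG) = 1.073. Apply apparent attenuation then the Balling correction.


AA = (OG−FG)/(OG−1)·100;  RA = AA·0.8192
AA = (1.073 − 1.05)/(1.073 − 1)·100 = 31.5068
RA = 31.5068·0.8192

25.8104 %


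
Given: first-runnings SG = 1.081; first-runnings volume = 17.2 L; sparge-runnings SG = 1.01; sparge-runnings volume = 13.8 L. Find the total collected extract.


total = Σ (SG_i − 1)·1000·V_i
first = (1.081 − 1)·1000·17.2 = 1393.2000
sparge = (1.01 − 1)·1000·13.8 = 138.0000
total = 1393.2000 + 138.0000

1531.2000 gravity·L


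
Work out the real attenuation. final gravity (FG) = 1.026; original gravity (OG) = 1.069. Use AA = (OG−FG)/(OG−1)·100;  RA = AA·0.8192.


AA = (1.069 − 1.026)/(1.069 − 1)·100 = 62.3188
RA = 62.3188·0.8192

51.0516 %


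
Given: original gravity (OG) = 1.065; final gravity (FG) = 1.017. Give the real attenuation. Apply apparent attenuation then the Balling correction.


AA = (OG−FG)/(OG−1)·100;  RA = AA·0.8192
AA = (1.065 − 1.017)/(1.065 − 1)·100 = 73.8462
RA = 73.8462·0.8192

60.4948 %


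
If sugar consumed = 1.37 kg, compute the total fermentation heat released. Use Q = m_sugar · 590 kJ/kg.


Q = 1.37 · 590

808.3000 kJ


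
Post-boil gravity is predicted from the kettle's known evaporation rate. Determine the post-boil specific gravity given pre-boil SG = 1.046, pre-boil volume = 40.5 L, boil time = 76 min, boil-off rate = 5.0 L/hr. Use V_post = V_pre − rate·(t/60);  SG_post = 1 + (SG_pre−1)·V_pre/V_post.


V_post = 40.5 − 5.0·(76/60) = 34.1667
SG_post = 1 + (1.046 − 1)·40.5/34.1667

1.0545


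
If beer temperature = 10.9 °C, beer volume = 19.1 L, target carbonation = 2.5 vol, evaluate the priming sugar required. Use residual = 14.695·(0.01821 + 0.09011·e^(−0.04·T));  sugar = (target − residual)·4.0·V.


residual = 14.695·(0.01821 + 0.09011·e^(−0.04·10.9)) = 1.1238
sugar = (2.5 − 1.1238)·4.0·19.1

105.1397 g


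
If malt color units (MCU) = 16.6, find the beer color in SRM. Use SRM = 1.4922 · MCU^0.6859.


SRM = 1.4922 · 16.6^0.6859

10.2494 SRM


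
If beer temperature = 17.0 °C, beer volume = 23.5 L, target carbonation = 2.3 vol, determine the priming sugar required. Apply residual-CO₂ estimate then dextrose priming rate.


residual = 14.695·(0.01821 + 0.09011·e^(−0.04·T));  sugar = (target − residual)·4.0·V
residual = 14.695·(0.01821 + 0.09011·e^(−0.04·17.0)) = 0.9384
sugar = (2.3 − 0.9384)·4.0·23.5

127.9865 g


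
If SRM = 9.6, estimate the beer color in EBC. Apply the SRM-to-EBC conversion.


EBC = SRM · 1.97
EBC = 9.6 · 1.97

18.9120 EBC


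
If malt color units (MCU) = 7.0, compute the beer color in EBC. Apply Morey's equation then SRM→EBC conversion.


SRM = 1.4922·MCU^0.6859;  EBC = SRM·1.97
SRM = 1.4922·7.0^0.6859 = 5.6687
EBC = 5.6687·1.97

11.1672 EBC


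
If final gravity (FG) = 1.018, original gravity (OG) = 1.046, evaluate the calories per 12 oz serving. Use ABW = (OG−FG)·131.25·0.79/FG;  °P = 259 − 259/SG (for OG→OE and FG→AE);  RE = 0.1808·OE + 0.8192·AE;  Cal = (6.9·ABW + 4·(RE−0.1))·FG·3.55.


ABW = (1.046 − 1.018)·131.25·0.79/1.018 = 2.8519
OE = 259 − 259/1.046 = 11.3901 °P
AE = 259 − 259/1.018 = 4.5796 °P
RE = 0.1808·11.3901 + 0.8192·4.5796 = 5.8109 °P
Cal = (6.9·2.8519 + 4·(5.8109−0.1))·1.018·3.55

153.6697 kcal


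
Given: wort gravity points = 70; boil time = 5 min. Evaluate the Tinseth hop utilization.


U = 1.65·0.000125^(GP/1000) · (1 − e^(−0.04·t))/4.15
bigness = 1.65·0.000125^(70/1000) = 0.8796
boil_factor = (1 − e^(−0.04·5))/4.15 = 0.0437
U = 0.8796 · 0.0437

0.0384


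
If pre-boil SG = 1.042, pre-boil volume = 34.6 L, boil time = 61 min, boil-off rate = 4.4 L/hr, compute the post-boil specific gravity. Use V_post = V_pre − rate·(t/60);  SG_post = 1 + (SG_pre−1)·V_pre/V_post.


V_post = 34.6 − 4.4·(61/60) = 30.1267
SG_post = 1 + (1.042 − 1)·34.6/30.1267

1.0482


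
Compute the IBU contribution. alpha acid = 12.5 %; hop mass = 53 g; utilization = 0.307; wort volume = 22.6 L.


IBU = (α/100)·mass·U·1000 / V
IBU = (12.5/100)·53·0.307·1000 / 22.6

89.9945 IBU


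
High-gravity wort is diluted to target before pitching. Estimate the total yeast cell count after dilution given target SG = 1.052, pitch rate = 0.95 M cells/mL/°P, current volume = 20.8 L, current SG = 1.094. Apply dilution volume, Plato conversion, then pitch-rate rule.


V_w = V·((SG_c−1)/(SG_t−1)−1);  °P = 259 − 259/SG_t;  cells = rate·(V+V_w)·°P
V_w = 20.8·((1.094−1)/(1.052−1)−1) = 16.8000
V_final = 20.8 + 16.8000 = 37.6000
°P = 259 − 259/1.052 = 12.8023
cells = 0.95·37.6000·12.8023

457.2975 billion cells


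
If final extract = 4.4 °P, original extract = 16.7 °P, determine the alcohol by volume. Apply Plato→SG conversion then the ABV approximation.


SG = 259/(259 − P);  ABV = (OG − FG)·131.25
OG = 259/(259 − 16.7) = 1.0689
FG = 259/(259 − 4.4) = 1.0173
ABV = (1.0689 − 1.0173)·131.25

6.7779 % ABV


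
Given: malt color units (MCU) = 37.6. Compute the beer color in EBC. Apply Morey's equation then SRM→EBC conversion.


SRM = 1.4922·MCU^0.6859;  EBC = SRM·1.97
SRM = 1.4922·37.6^0.6859 = 17.9576
EBC = 17.9576·1.97

35.3765 EBC


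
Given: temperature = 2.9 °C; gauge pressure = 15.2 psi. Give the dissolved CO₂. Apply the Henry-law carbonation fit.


vols = (P + 14.695)·(0.01821 + 0.09011·e^(−0.04·T))
vols = (15.2 + 14.695)·(0.01821 + 0.09011·e^(−0.04·2.9))

2.9432 volumes


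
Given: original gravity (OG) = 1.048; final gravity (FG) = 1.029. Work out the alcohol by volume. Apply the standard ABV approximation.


ABV = (OG − FG) · 131.25
ABV = (1.048 − 1.029) · 131.25

2.4938 % ABV


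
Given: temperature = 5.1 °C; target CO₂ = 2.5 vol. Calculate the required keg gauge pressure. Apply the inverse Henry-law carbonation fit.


psi = vols/(0.01821 + 0.09011·e^(−0.04·T)) − 14.695
psi = 2.5/(0.01821 + 0.09011·e^(−0.04·5.1)) − 14.695

12.5704 psi


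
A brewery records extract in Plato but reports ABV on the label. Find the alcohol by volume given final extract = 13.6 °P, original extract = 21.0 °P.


SG = 259/(259 − P);  ABV = (OG − FG)·131.25
OG = 259/(259 − 21.0) = 1.0882
FG = 259/(259 − 13.6) = 1.0554
ABV = (1.0882 − 1.0554)·131.25

4.3070 % ABV


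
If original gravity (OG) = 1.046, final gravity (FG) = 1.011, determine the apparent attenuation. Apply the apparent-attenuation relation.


AA = (OG − FG)/(OG − 1) · 100
AA = (1.046 − 1.011)/(1.046 − 1) · 100

76.0870 %


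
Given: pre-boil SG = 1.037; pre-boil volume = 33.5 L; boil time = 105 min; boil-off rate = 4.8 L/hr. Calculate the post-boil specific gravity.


V_post = V_pre − rate·(t/60);  SG_post = 1 + (SG_pre−1)·V_pre/V_post
V_post = 33.5 − 4.8·(105/60) = 25.1000
SG_post = 1 + (1.037 − 1)·33.5/25.1000

1.0494


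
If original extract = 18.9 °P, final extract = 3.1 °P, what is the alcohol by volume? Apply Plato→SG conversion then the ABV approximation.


SG = 259/(259 − P);  ABV = (OG − FG)·131.25
OG = 259/(259 − 18.9) = 1.0787
FG = 259/(259 − 3.1) = 1.0121
ABV = (1.0787 − 1.0121)·131.25

8.7417 % ABV


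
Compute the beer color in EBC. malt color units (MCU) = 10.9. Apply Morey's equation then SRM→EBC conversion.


SRM = 1.4922·MCU^0.6859;  EBC = SRM·1.97
SRM = 1.4922·10.9^0.6859 = 7.6806
EBC = 7.6806·1.97

15.1309 EBC


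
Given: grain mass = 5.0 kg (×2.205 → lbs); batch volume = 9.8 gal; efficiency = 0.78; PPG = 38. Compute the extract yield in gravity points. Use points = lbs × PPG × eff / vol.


lbs = 5.0 × 2.205 = 11.0250
points = 11.0250 × 38 × 0.78 / 9.8

33.3450 points


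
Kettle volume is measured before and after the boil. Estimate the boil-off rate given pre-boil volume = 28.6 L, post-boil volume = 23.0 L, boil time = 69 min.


rate = (V_pre − V_post) / (t_min/60)
rate = (28.6 − 23.0) / (69/60)

4.8696 L/hr


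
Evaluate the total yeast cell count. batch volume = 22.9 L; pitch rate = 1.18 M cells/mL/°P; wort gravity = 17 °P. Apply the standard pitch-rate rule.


cells (billions) = rate · V_L · °P
cells = 1.18 · 22.9 · 17

459.3740 billion cells


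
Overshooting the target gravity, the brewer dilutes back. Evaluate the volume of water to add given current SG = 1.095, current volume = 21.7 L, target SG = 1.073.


V_water = V·((SG_curr − 1)/(SG_target − 1) − 1)
V_water = 21.7·((1.095 − 1)/(1.073 − 1) − 1)

6.5397 L


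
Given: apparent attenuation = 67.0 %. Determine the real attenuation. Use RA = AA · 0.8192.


RA = 67.0 · 0.8192

54.8864 %


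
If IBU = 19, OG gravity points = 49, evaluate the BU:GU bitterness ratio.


BU:GU = IBU / OG_points
BU:GU = 19 / 49

0.3878


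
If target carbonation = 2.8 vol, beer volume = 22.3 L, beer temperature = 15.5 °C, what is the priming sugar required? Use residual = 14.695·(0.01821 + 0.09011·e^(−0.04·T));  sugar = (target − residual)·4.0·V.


residual = 14.695·(0.01821 + 0.09011·e^(−0.04·15.5)) = 0.9799
sugar = (2.8 − 0.9799)·4.0·22.3

162.3508 g


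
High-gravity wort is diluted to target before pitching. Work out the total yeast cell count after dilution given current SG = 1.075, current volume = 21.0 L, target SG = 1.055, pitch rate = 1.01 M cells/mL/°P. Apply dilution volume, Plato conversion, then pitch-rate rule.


V_w = V·((SG_c−1)/(SG_t−1)−1);  °P = 259 − 259/SG_t;  cells = rate·(V+V_w)·°P
V_w = 21.0·((1.075−1)/(1.055−1)−1) = 7.6364
V_final = 21.0 + 7.6364 = 28.6364
°P = 259 − 259/1.055 = 13.5024
cells = 1.01·28.6364·13.5024

390.5254 billion cells


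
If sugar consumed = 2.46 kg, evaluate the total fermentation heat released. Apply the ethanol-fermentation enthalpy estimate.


Q = m_sugar · 590 kJ/kg
Q = 2.46 · 590

1451.4000 kJ


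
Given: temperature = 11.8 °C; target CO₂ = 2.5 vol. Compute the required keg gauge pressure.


psi = vols/(0.01821 + 0.09011·e^(−0.04·T)) − 14.695
psi = 2.5/(0.01821 + 0.09011·e^(−0.04·11.8)) − 14.695

18.8997 psi


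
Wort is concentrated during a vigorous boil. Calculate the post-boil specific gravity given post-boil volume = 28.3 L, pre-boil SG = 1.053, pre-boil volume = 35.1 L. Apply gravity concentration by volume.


SG_post = 1 + (SG_pre − 1)·V_pre/V_post
pts_pre = (1.053 − 1)·1000 = 53.0000
pts_post = 53.0000·35.1/28.3 = 65.7350
SG_post = 1 + 65.7350/1000

1.0657


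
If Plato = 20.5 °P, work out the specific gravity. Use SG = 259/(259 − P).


SG = 259/(259 − 20.5)

1.0860


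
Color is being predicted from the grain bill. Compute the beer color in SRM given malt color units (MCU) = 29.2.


SRM = 1.4922 · MCU^0.6859
SRM = 1.4922 · 29.2^0.6859

15.0985 SRM


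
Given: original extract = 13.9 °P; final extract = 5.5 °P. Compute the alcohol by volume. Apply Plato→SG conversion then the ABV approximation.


SG = 259/(259 − P);  ABV = (OG − FG)·131.25
OG = 259/(259 − 13.9) = 1.0567
FG = 259/(259 − 5.5) = 1.0217
ABV = (1.0567 − 1.0217)·131.25

4.5958 % ABV


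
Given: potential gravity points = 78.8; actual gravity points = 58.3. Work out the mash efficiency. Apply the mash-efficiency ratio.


efficiency = actual / potential × 100
efficiency = 58.3 / 78.8 × 100

73.9848 %


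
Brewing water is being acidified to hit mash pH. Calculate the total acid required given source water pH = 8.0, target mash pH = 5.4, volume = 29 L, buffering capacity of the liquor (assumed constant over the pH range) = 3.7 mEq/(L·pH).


acid = buffering capacity · (pH_source − pH_target) · V
acid = 3.7 · (8.0 − 5.4) · 29

278.9800 mEq


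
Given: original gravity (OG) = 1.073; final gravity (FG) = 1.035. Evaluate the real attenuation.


AA = (OG−FG)/(OG−1)·100;  RA = AA·0.8192
AA = (1.073 − 1.035)/(1.073 − 1)·100 = 52.0548
RA = 52.0548·0.8192

42.6433 %


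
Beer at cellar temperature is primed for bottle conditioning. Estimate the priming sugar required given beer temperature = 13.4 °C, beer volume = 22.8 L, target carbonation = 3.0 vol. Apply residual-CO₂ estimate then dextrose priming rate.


residual = 14.695·(0.01821 + 0.09011·e^(−0.04·T));  sugar = (target − residual)·4.0·V
residual = 14.695·(0.01821 + 0.09011·e^(−0.04·13.4)) = 1.0423
sugar = (3.0 − 1.0423)·4.0·22.8

178.5382 g


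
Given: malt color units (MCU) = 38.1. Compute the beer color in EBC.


SRM = 1.4922·MCU^0.6859;  EBC = SRM·1.97
SRM = 1.4922·38.1^0.6859 = 18.1211
EBC = 18.1211·1.97

35.6985 EBC


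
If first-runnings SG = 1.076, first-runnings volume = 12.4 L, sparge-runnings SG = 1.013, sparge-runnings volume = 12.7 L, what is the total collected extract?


total = Σ (SG_i − 1)·1000·V_i
first = (1.076 − 1)·1000·12.4 = 942.4000
sparge = (1.013 − 1)·1000·12.7 = 165.1000
total = 942.4000 + 165.1000

1107.5000 gravity·L


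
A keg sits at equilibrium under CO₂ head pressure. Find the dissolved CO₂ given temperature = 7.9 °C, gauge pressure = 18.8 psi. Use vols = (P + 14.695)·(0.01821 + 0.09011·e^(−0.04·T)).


vols = (18.8 + 14.695)·(0.01821 + 0.09011·e^(−0.04·7.9))

2.8104 volumes


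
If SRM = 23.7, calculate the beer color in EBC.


EBC = SRM · 1.97
EBC = 23.7 · 1.97

46.6890 EBC


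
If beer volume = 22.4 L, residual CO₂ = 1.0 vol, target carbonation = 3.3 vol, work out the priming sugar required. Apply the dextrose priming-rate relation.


sugar = (target − residual)·4.0·V
sugar = (3.3 − 1.0)·4.0·22.4

206.0800 g


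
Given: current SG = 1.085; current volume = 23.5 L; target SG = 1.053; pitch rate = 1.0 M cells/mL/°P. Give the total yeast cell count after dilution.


V_w = V·((SG_c−1)/(SG_t−1)−1);  °P = 259 − 259/SG_t;  cells = rate·(V+V_w)·°P
V_w = 23.5·((1.085−1)/(1.053−1)−1) = 14.1887
V_final = 23.5 + 14.1887 = 37.6887
°P = 259 − 259/1.053 = 13.0361
cells = 1.0·37.6887·13.0361

491.3129 billion cells


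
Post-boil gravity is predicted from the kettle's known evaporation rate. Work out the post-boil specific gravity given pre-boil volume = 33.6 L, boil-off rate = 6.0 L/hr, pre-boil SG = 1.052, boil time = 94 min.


V_post = V_pre − rate·(t/60);  SG_post = 1 + (SG_pre−1)·V_pre/V_post
V_post = 33.6 − 6.0·(94/60) = 24.2000
SG_post = 1 + (1.052 − 1)·33.6/24.2000

1.0722


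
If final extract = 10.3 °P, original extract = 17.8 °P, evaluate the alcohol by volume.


SG = 259/(259 − P);  ABV = (OG − FG)·131.25
OG = 259/(259 − 17.8) = 1.0738
FG = 259/(259 − 10.3) = 1.0414
ABV = (1.0738 − 1.0414)·131.25

4.2502 % ABV


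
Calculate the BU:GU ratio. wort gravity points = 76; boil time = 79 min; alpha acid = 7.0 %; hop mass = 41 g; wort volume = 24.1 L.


U = 1.65·0.000125^(GP/1000)·(1−e^(−0.04t))/4.15;  IBU = (α/100)·m·U·1000/V;  BU:GU = IBU/GP
U = 1.65·0.000125^(76/1000)·(1−e^(−0.04·79))/4.15 = 0.1923
IBU = (7.0/100)·41·0.1923·1000/24.1 = 22.9001
BU:GU = 22.9001/76

0.3013


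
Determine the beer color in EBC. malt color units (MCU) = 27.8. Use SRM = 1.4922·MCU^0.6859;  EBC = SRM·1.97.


SRM = 1.4922·27.8^0.6859 = 14.5981
EBC = 14.5981·1.97

28.7583 EBC


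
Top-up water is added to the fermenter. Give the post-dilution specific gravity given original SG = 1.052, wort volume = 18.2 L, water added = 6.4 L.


SG_new = 1 + (SG_old − 1)·V_old/(V_old + V_water)
pts = (1.052 − 1)·1000·18.2/(18.2 + 6.4) = 38.4715
SG_new = 1 + 38.4715/1000

1.0385


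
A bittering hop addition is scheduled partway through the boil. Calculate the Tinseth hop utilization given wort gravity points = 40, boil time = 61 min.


U = 1.65·0.000125^(GP/1000) · (1 − e^(−0.04·t))/4.15
bigness = 1.65·0.000125^(40/1000) = 1.1518
boil_factor = (1 − e^(−0.04·61))/4.15 = 0.2200
U = 1.1518 · 0.2200

0.2533


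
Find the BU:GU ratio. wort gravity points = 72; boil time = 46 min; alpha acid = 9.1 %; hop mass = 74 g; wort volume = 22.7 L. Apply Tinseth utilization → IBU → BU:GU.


U = 1.65·0.000125^(GP/1000)·(1−e^(−0.04t))/4.15;  IBU = (α/100)·m·U·1000/V;  BU:GU = IBU/GP
U = 1.65·0.000125^(72/1000)·(1−e^(−0.04·46))/4.15 = 0.1751
IBU = (9.1/100)·74·0.1751·1000/22.7 = 51.9459
BU:GU = 51.9459/72

0.7215


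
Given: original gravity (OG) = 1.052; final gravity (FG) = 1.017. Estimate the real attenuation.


AA = (OG−FG)/(OG−1)·100;  RA = AA·0.8192
AA = (1.052 − 1.017)/(1.052 − 1)·100 = 67.3077
RA = 67.3077·0.8192

55.1385 %


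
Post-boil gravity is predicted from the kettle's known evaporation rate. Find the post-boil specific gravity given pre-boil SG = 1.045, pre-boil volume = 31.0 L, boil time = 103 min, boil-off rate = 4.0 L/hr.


V_post = V_pre − rate·(t/60);  SG_post = 1 + (SG_pre−1)·V_pre/V_post
V_post = 31.0 − 4.0·(103/60) = 24.1333
SG_post = 1 + (1.045 − 1)·31.0/24.1333

1.0578


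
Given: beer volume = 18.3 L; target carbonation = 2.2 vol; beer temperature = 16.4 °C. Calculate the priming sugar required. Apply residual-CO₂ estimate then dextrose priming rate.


residual = 14.695·(0.01821 + 0.09011·e^(−0.04·T));  sugar = (target − residual)·4.0·V
residual = 14.695·(0.01821 + 0.09011·e^(−0.04·16.4)) = 0.9547
sugar = (2.2 − 0.9547)·4.0·18.3

91.1533 g


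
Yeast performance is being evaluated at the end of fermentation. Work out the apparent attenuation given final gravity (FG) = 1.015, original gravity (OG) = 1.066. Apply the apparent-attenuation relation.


AA = (OG − FG)/(OG − 1) · 100
AA = (1.066 − 1.015)/(1.066 − 1) · 100

77.2727 %


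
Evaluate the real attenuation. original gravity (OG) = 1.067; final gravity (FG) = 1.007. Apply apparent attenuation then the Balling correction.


AA = (OG−FG)/(OG−1)·100;  RA = AA·0.8192
AA = (1.067 − 1.007)/(1.067 − 1)·100 = 89.5522
RA = 89.5522·0.8192

73.3612 %


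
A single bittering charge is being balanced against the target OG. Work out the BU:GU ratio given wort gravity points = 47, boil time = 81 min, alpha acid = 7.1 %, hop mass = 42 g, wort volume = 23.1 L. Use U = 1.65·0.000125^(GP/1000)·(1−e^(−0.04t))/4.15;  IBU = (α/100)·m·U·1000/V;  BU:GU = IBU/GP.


U = 1.65·0.000125^(47/1000)·(1−e^(−0.04·81))/4.15 = 0.2504
IBU = (7.1/100)·42·0.2504·1000/23.1 = 32.3248
BU:GU = 32.3248/47

0.6878


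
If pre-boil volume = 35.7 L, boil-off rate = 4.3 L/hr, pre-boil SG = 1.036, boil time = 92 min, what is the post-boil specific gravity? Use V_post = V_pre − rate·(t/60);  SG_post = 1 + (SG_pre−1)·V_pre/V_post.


V_post = 35.7 − 4.3·(92/60) = 29.1067
SG_post = 1 + (1.036 − 1)·35.7/29.1067

1.0442


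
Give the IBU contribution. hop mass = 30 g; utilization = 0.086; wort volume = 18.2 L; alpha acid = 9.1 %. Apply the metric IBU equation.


IBU = (α/100)·mass·U·1000 / V
IBU = (9.1/100)·30·0.086·1000 / 18.2

12.9000 IBU


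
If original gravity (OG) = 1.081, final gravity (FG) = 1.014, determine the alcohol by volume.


ABV = (OG − FG) · 131.25
ABV = (1.081 − 1.014) · 131.25

8.7937 % ABV


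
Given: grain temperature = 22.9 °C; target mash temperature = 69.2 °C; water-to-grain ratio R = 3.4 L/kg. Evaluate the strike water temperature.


T_strike = (0.41/R)·(T_mash − T_grain) + T_mash
T_strike = (0.41/3.4)·(69.2 − 22.9) + 69.2

74.7832 °C


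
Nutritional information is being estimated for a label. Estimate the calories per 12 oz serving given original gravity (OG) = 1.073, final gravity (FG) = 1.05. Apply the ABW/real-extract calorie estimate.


ABW = (OG−FG)·131.25·0.79/FG;  °P = 259 − 259/SG (for OG→OE and FG→AE);  RE = 0.1808·OE + 0.8192·AE;  Cal = (6.9·ABW + 4·(RE−0.1))·FG·3.55
ABW = (1.073 − 1.05)·131.25·0.79/1.05 = 2.2712
OE = 259 − 259/1.073 = 17.6207 °P
AE = 259 − 259/1.05 = 12.3333 °P
RE = 0.1808·17.6207 + 0.8192·12.3333 = 13.2893 °P
Cal = (6.9·2.2712 + 4·(13.2893−0.1))·1.05·3.55

255.0683 kcal


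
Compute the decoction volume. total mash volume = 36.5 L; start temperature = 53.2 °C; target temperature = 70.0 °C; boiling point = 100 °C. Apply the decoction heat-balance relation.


V_dec = V_total·(T_target − T_start)/(T_boil − T_start)
V_dec = 36.5·(70.0 − 53.2)/(100 − 53.2)

13.1026 L


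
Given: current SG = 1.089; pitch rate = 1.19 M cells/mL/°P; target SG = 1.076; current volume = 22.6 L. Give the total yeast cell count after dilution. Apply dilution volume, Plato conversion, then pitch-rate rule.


V_w = V·((SG_c−1)/(SG_t−1)−1);  °P = 259 − 259/SG_t;  cells = rate·(V+V_w)·°P
V_w = 22.6·((1.089−1)/(1.076−1)−1) = 3.8658
V_final = 22.6 + 3.8658 = 26.4658
°P = 259 − 259/1.076 = 18.2937
cells = 1.19·26.4658·18.2937

576.1465 billion cells


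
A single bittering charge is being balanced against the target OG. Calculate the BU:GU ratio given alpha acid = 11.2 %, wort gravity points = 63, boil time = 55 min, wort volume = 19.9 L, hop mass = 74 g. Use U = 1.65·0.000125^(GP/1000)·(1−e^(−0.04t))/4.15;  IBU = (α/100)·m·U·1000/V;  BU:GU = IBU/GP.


U = 1.65·0.000125^(63/1000)·(1−e^(−0.04·55))/4.15 = 0.2007
IBU = (11.2/100)·74·0.2007·1000/19.9 = 83.5864
BU:GU = 83.5864/63

1.3268


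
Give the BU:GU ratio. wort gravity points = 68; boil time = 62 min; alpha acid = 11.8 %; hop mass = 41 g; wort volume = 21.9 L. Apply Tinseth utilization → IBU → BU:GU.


U = 1.65·0.000125^(GP/1000)·(1−e^(−0.04t))/4.15;  IBU = (α/100)·m·U·1000/V;  BU:GU = IBU/GP
U = 1.65·0.000125^(68/1000)·(1−e^(−0.04·62))/4.15 = 0.1977
IBU = (11.8/100)·41·0.1977·1000/21.9 = 43.6782
BU:GU = 43.6782/68

0.6423


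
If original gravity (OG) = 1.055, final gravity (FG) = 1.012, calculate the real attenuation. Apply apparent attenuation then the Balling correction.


AA = (OG−FG)/(OG−1)·100;  RA = AA·0.8192
AA = (1.055 − 1.012)/(1.055 − 1)·100 = 78.1818
RA = 78.1818·0.8192

64.0465 %


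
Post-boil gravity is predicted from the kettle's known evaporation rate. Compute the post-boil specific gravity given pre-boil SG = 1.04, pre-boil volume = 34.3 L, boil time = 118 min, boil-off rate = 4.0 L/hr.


V_post = V_pre − rate·(t/60);  SG_post = 1 + (SG_pre−1)·V_pre/V_post
V_post = 34.3 − 4.0·(118/60) = 26.4333
SG_post = 1 + (1.04 − 1)·34.3/26.4333

1.0519


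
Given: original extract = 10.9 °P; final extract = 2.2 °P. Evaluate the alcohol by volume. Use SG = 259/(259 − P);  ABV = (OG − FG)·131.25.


OG = 259/(259 − 10.9) = 1.0439
FG = 259/(259 − 2.2) = 1.0086
ABV = (1.0439 − 1.0086)·131.25

4.6419 % ABV


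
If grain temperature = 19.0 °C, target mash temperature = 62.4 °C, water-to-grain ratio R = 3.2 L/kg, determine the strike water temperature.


T_strike = (0.41/R)·(T_mash − T_grain) + T_mash
T_strike = (0.41/3.2)·(62.4 − 19.0) + 62.4

67.9606 °C


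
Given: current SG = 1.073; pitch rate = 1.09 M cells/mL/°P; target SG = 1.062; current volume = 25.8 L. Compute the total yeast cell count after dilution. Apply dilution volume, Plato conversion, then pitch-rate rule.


V_w = V·((SG_c−1)/(SG_t−1)−1);  °P = 259 − 259/SG_t;  cells = rate·(V+V_w)·°P
V_w = 25.8·((1.073−1)/(1.062−1)−1) = 4.5774
V_final = 25.8 + 4.5774 = 30.3774
°P = 259 − 259/1.062 = 15.1205
cells = 1.09·30.3774·15.1205

500.6616 billion cells


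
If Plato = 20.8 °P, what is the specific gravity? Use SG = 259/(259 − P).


SG = 259/(259 − 20.8)

1.0873


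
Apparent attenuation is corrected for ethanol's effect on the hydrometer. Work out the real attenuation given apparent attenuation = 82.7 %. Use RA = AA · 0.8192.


RA = 82.7 · 0.8192

67.7478 %


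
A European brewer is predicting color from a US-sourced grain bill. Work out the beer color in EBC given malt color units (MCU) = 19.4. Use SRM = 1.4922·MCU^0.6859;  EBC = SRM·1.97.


SRM = 1.4922·19.4^0.6859 = 11.4059
EBC = 11.4059·1.97

22.4697 EBC


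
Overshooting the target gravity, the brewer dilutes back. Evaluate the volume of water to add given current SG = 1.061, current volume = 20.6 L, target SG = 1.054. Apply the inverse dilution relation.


V_water = V·((SG_curr − 1)/(SG_target − 1) − 1)
V_water = 20.6·((1.061 − 1)/(1.054 − 1) − 1)

2.6704 L


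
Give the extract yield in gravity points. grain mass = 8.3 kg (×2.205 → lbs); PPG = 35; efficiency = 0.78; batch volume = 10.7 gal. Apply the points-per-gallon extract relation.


points = lbs × PPG × eff / vol
lbs = 8.3 × 2.205 = 18.3015
points = 18.3015 × 35 × 0.78 / 10.7

46.6945 points


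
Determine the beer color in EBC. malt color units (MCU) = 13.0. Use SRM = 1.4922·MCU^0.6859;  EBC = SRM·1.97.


SRM = 1.4922·13.0^0.6859 = 8.6672
EBC = 8.6672·1.97

17.0745 EBC


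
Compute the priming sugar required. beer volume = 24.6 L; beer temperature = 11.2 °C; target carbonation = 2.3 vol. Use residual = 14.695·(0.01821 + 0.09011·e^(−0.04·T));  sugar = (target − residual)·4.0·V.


residual = 14.695·(0.01821 + 0.09011·e^(−0.04·11.2)) = 1.1136
sugar = (2.3 − 1.1136)·4.0·24.6

116.7406 g


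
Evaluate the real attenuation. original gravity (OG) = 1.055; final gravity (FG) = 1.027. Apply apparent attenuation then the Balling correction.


AA = (OG−FG)/(OG−1)·100;  RA = AA·0.8192
AA = (1.055 − 1.027)/(1.055 − 1)·100 = 50.9091
RA = 50.9091·0.8192

41.7047 %


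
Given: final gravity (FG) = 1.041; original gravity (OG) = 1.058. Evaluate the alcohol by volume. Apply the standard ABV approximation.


ABV = (OG − FG) · 131.25
ABV = (1.058 − 1.041) · 131.25

2.2313 % ABV


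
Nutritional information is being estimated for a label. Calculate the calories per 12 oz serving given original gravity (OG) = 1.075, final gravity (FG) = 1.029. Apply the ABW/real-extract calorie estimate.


ABW = (OG−FG)·131.25·0.79/FG;  °P = 259 − 259/SG (for OG→OE and FG→AE);  RE = 0.1808·OE + 0.8192·AE;  Cal = (6.9·ABW + 4·(RE−0.1))·FG·3.55
ABW = (1.075 − 1.029)·131.25·0.79/1.029 = 4.6352
OE = 259 − 259/1.075 = 18.0698 °P
AE = 259 − 259/1.029 = 7.2993 °P
RE = 0.1808·18.0698 + 0.8192·7.2993 = 9.2466 °P
Cal = (6.9·4.6352 + 4·(9.2466−0.1))·1.029·3.55

250.4805 kcal


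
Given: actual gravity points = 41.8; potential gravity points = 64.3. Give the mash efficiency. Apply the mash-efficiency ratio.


efficiency = actual / potential × 100
efficiency = 41.8 / 64.3 × 100

65.0078 %


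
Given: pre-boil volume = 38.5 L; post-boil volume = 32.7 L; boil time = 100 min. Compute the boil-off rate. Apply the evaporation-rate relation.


rate = (V_pre − V_post) / (t_min/60)
rate = (38.5 − 32.7) / (100/60)

3.4800 L/hr


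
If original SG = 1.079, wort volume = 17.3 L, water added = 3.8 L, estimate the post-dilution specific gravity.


SG_new = 1 + (SG_old − 1)·V_old/(V_old + V_water)
pts = (1.079 − 1)·1000·17.3/(17.3 + 3.8) = 64.7725
SG_new = 1 + 64.7725/1000

1.0648


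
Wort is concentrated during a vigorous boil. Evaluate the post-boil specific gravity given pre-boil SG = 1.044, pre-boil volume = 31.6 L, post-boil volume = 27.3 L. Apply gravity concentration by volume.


SG_post = 1 + (SG_pre − 1)·V_pre/V_post
pts_pre = (1.044 − 1)·1000 = 44.0000
pts_post = 44.0000·31.6/27.3 = 50.9304
SG_post = 1 + 50.9304/1000

1.0509


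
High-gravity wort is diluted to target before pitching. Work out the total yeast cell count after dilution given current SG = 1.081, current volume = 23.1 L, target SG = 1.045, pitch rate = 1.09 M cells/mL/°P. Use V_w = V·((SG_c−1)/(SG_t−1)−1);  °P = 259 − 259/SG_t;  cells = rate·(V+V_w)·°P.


V_w = 23.1·((1.081−1)/(1.045−1)−1) = 18.4800
V_final = 23.1 + 18.4800 = 41.5800
°P = 259 − 259/1.045 = 11.1531
cells = 1.09·41.5800·11.1531

505.4835 billion cells


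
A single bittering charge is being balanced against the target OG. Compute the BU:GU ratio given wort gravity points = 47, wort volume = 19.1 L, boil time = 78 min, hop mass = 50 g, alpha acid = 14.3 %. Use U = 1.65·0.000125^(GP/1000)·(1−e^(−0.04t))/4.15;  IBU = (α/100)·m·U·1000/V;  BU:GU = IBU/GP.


U = 1.65·0.000125^(47/1000)·(1−e^(−0.04·78))/4.15 = 0.2491
IBU = (14.3/100)·50·0.2491·1000/19.1 = 93.2502
BU:GU = 93.2502/47

1.9840


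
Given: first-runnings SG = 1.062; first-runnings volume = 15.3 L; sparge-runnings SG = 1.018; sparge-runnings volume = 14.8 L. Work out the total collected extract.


total = Σ (SG_i − 1)·1000·V_i
first = (1.062 − 1)·1000·15.3 = 948.6000
sparge = (1.018 − 1)·1000·14.8 = 266.4000
total = 948.6000 + 266.4000

1215.0000 gravity·L


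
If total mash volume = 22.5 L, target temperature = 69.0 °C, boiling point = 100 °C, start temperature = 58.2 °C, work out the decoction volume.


V_dec = V_total·(T_target − T_start)/(T_boil − T_start)
V_dec = 22.5·(69.0 − 58.2)/(100 − 58.2)

5.8134 L


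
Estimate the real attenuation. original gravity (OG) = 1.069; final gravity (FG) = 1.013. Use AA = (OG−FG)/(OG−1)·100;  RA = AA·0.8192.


AA = (1.069 − 1.013)/(1.069 − 1)·100 = 81.1594
RA = 81.1594·0.8192

66.4858 %


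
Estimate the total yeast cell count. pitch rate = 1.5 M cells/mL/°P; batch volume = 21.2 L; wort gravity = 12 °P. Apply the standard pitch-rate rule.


cells (billions) = rate · V_L · °P
cells = 1.5 · 21.2 · 12

381.6000 billion cells


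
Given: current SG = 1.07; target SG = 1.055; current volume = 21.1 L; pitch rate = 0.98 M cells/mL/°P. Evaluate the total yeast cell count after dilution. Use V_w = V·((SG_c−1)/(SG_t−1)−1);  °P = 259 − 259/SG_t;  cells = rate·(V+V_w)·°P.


V_w = 21.1·((1.07−1)/(1.055−1)−1) = 5.7545
V_final = 21.1 + 5.7545 = 26.8545
°P = 259 − 259/1.055 = 13.5024
cells = 0.98·26.8545·13.5024

355.3480 billion cells


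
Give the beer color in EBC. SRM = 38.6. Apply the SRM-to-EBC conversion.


EBC = SRM · 1.97
EBC = 38.6 · 1.97

76.0420 EBC


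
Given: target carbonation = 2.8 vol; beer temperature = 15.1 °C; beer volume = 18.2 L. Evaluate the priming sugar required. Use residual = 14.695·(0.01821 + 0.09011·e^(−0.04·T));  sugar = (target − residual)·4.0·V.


residual = 14.695·(0.01821 + 0.09011·e^(−0.04·15.1)) = 0.9914
sugar = (2.8 − 0.9914)·4.0·18.2

131.6651 g


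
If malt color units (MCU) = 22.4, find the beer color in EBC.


SRM = 1.4922·MCU^0.6859;  EBC = SRM·1.97
SRM = 1.4922·22.4^0.6859 = 12.5882
EBC = 12.5882·1.97

24.7987 EBC


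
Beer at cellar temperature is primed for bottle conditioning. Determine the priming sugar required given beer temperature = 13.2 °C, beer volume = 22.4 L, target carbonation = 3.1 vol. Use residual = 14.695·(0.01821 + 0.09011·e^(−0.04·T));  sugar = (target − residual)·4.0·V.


residual = 14.695·(0.01821 + 0.09011·e^(−0.04·13.2)) = 1.0486
sugar = (3.1 − 1.0486)·4.0·22.4

183.8084 g


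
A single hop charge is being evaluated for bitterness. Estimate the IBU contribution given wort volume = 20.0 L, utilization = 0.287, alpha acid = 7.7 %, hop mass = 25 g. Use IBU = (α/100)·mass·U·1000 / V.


IBU = (7.7/100)·25·0.287·1000 / 20.0

27.6237 IBU


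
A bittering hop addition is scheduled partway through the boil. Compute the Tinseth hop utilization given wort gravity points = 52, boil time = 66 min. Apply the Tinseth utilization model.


U = 1.65·0.000125^(GP/1000) · (1 − e^(−0.04·t))/4.15
bigness = 1.65·0.000125^(52/1000) = 1.0340
boil_factor = (1 − e^(−0.04·66))/4.15 = 0.2238
U = 1.0340 · 0.2238

0.2314


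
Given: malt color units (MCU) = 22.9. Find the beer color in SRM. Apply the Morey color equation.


SRM = 1.4922 · MCU^0.6859
SRM = 1.4922 · 22.9^0.6859

12.7802 SRM


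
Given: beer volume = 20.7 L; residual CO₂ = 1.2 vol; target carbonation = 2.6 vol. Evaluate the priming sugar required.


sugar = (target − residual)·4.0·V
sugar = (2.6 − 1.2)·4.0·20.7

115.9200 g


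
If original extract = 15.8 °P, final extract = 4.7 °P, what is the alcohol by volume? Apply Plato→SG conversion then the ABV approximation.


SG = 259/(259 − P);  ABV = (OG − FG)·131.25
OG = 259/(259 − 15.8) = 1.0650
FG = 259/(259 − 4.7) = 1.0185
ABV = (1.0650 − 1.0185)·131.25

6.1012 % ABV


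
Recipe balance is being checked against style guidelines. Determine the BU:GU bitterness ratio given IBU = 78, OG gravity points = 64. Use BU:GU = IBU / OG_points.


BU:GU = 78 / 64

1.2188


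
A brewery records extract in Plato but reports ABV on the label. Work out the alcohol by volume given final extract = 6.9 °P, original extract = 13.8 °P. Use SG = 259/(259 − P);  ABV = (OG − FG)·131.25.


OG = 259/(259 − 13.8) = 1.0563
FG = 259/(259 − 6.9) = 1.0274
ABV = (1.0563 − 1.0274)·131.25

3.7945 % ABV


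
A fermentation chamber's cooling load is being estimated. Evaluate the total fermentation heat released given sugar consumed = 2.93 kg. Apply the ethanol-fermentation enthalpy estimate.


Q = m_sugar · 590 kJ/kg
Q = 2.93 · 590

1728.7000 kJ


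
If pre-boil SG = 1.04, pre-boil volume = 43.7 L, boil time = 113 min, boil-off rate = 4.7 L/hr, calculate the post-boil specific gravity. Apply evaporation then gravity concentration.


V_post = V_pre − rate·(t/60);  SG_post = 1 + (SG_pre−1)·V_pre/V_post
V_post = 43.7 − 4.7·(113/60) = 34.8483
SG_post = 1 + (1.04 − 1)·43.7/34.8483

1.0502


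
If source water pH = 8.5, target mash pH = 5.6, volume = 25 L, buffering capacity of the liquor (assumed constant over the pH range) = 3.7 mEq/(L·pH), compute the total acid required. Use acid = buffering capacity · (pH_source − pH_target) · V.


acid = 3.7 · (8.5 − 5.6) · 25

268.2500 mEq


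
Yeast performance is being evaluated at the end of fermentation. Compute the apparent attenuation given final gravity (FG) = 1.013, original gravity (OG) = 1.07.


AA = (OG − FG)/(OG − 1) · 100
AA = (1.07 − 1.013)/(1.07 − 1) · 100

81.4286 %


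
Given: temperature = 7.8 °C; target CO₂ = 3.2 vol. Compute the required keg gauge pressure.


psi = vols/(0.01821 + 0.09011·e^(−0.04·T)) − 14.695
psi = 3.2/(0.01821 + 0.09011·e^(−0.04·7.8)) − 14.695

23.3238 psi


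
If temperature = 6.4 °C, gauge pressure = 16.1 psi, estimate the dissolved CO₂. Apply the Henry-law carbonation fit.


vols = (P + 14.695)·(0.01821 + 0.09011·e^(−0.04·T))
vols = (16.1 + 14.695)·(0.01821 + 0.09011·e^(−0.04·6.4))

2.7090 volumes


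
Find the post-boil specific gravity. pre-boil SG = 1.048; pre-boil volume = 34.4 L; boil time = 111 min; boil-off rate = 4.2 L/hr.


V_post = V_pre − rate·(t/60);  SG_post = 1 + (SG_pre−1)·V_pre/V_post
V_post = 34.4 − 4.2·(111/60) = 26.6300
SG_post = 1 + (1.048 − 1)·34.4/26.6300

1.0620


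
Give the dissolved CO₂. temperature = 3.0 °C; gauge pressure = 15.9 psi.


vols = (P + 14.695)·(0.01821 + 0.09011·e^(−0.04·T))
vols = (15.9 + 14.695)·(0.01821 + 0.09011·e^(−0.04·3.0))

3.0023 volumes


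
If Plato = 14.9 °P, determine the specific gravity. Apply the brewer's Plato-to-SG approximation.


SG = 259/(259 − P)
SG = 259/(259 − 14.9)

1.0610


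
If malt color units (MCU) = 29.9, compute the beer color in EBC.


SRM = 1.4922·MCU^0.6859;  EBC = SRM·1.97
SRM = 1.4922·29.9^0.6859 = 15.3458
EBC = 15.3458·1.97

30.2313 EBC


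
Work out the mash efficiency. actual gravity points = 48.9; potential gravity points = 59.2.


efficiency = actual / potential × 100
efficiency = 48.9 / 59.2 × 100

82.6014 %


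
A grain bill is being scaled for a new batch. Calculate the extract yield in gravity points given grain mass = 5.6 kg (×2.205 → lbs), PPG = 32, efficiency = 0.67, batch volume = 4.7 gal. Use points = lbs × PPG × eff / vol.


lbs = 5.6 × 2.205 = 12.3480
points = 12.3480 × 32 × 0.67 / 4.7

56.3279 points


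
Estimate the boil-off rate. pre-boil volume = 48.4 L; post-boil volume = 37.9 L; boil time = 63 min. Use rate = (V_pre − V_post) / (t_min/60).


rate = (48.4 − 37.9) / (63/60)

10.0000 L/hr


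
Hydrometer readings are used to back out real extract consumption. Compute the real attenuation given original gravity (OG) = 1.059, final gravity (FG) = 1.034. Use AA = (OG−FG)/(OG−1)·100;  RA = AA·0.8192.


AA = (1.059 − 1.034)/(1.059 − 1)·100 = 42.3729
RA = 42.3729·0.8192

34.7119 %


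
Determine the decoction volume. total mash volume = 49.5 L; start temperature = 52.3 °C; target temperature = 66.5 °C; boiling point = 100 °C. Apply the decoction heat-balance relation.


V_dec = V_total·(T_target − T_start)/(T_boil − T_start)
V_dec = 49.5·(66.5 − 52.3)/(100 − 52.3)

14.7358 L


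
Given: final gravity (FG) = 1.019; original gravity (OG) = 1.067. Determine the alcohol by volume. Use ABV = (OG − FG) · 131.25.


ABV = (1.067 − 1.019) · 131.25

6.3000 % ABV


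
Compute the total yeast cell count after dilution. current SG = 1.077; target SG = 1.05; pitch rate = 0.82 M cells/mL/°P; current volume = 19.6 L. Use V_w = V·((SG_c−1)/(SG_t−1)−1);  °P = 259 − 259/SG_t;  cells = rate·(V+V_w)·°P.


V_w = 19.6·((1.077−1)/(1.05−1)−1) = 10.5840
V_final = 19.6 + 10.5840 = 30.1840
°P = 259 − 259/1.05 = 12.3333
cells = 0.82·30.1840·12.3333

305.2609 billion cells


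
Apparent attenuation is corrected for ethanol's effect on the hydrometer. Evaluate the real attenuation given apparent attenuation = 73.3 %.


RA = AA · 0.8192
RA = 73.3 · 0.8192

60.0474 %


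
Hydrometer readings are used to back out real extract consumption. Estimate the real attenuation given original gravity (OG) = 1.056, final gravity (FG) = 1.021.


AA = (OG−FG)/(OG−1)·100;  RA = AA·0.8192
AA = (1.056 − 1.021)/(1.056 − 1)·100 = 62.5000
RA = 62.5000·0.8192

51.2000 %


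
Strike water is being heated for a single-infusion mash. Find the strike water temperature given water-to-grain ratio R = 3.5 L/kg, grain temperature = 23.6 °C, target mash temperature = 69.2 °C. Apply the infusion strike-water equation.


T_strike = (0.41/R)·(T_mash − T_grain) + T_mash
T_strike = (0.41/3.5)·(69.2 − 23.6) + 69.2

74.5417 °C


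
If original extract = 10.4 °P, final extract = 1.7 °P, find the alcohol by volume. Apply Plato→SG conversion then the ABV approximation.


SG = 259/(259 − P);  ABV = (OG − FG)·131.25
OG = 259/(259 − 10.4) = 1.0418
FG = 259/(259 − 1.7) = 1.0066
ABV = (1.0418 − 1.0066)·131.25

4.6236 % ABV


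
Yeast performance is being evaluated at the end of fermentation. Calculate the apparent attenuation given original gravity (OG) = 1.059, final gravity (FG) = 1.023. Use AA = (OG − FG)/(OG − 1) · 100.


AA = (1.059 − 1.023)/(1.059 − 1) · 100

61.0169 %


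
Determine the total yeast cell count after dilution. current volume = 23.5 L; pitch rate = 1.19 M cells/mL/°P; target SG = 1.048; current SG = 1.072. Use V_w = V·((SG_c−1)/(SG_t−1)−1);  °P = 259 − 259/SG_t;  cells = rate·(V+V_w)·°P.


V_w = 23.5·((1.072−1)/(1.048−1)−1) = 11.7500
V_final = 23.5 + 11.7500 = 35.2500
°P = 259 − 259/1.048 = 11.8626
cells = 1.19·35.2500·11.8626

497.6062 billion cells


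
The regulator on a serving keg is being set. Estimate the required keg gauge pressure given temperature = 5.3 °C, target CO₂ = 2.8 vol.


psi = vols/(0.01821 + 0.09011·e^(−0.04·T)) − 14.695
psi = 2.8/(0.01821 + 0.09011·e^(−0.04·5.3)) − 14.695

16.0385 psi
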